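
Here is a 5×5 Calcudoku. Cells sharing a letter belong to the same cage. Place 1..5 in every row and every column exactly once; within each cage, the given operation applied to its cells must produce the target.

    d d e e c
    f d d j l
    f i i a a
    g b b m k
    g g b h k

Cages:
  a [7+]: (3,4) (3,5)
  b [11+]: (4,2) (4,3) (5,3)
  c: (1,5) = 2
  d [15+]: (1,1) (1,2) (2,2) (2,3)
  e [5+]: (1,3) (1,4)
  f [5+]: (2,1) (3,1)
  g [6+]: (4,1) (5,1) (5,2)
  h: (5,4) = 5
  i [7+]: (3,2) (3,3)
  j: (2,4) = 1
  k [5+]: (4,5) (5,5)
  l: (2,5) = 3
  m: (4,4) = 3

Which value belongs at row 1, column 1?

C is a freebie; hence (1,5) = 2.
Cage j is given, which forces (2,4) = 1.
Cage l is a single given cell, which forces (2,5) = 3.
Cage m is given, so (4,4) = 3.
Cage h is a single given cell, so (5,4) = 5.
The two cells of cage e must have sum 5, so (1,3) = 1.
Column 4 now contains 3, which forces (1,4) = 4.
The two cells of cage a must have sum 7, so (3,4) = 2.
The two cells of cage a must have sum 7; hence (3,5) = 5.
The only place for 4 in row 2 is (2,1).
The two cells of cage f must have sum 5; hence (3,1) = 1.
1 is placed in column 1; hence (4,1) = 2.
2 is placed in column 1, so (5,1) = 3.
Column 1 now contains 3; hence (1,1) = 5.
Cage d has sum 15; hence (1,2) = 3.
Column 2 now contains 3; hence (3,2) = 4.
4 is placed in row 3, leaving (3,3) = 3.
Column 2 already has 4, which forces (4,2) = 5.
Row 4 already has 5, so (4,3) = 4.
4 is placed in row 4, which forces (4,5) = 1.
The 3 cells of cage g must have sum 6, which forces (5,2) = 1.
Cage b has sum 11, so (5,3) = 2.
Column 5 already has 1, so (5,5) = 4.
5 is placed in column 2, leaving (2,2) = 2.
Column 3 already has 2, leaving (2,3) = 5.
The full grid is 5 3 1 4 2 / 4 2 5 1 3 / 1 4 3 2 5 / 2 5 4 3 1 / 3 1 2 5 4.

5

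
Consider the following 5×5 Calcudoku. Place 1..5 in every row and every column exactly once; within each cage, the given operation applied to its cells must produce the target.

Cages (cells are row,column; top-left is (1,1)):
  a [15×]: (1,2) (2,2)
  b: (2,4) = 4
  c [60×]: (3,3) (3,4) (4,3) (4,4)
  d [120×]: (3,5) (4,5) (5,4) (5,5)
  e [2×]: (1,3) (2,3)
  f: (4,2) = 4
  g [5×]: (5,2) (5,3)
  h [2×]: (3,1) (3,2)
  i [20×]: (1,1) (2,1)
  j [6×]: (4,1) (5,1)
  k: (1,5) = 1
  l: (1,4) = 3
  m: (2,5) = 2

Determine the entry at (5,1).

Cage l is given, leaving (1,4) = 3.
Cage k is a single given cell, which forces (1,5) = 1.
B is a freebie; hence (2,4) = 4.
M is a freebie, which forces (2,5) = 2.
Cage f is a single given cell, which forces (4,2) = 4.
Cage i's pair has product 20, which forces (1,1) = 4.
Row 1 now contains 3, leaving (1,2) = 5.
1 is placed in row 1; hence (1,3) = 2.
Row 2 already has 4; hence (2,1) = 5.
The two cells of cage a must have product 15, leaving (2,2) = 3.
Row 2 already has 2, so (2,3) = 1.
2 is placed in column 3, leaving (4,3) = 3.
3 is placed in row 4; hence (4,5) = 5.
5 is placed in column 2, which forces (5,2) = 1.
Column 3 now contains 1, which forces (5,3) = 5.
Cage d has product 120; hence (5,4) = 2.
Cage h's pair has product 2, which forces (3,1) = 1.
Column 2 now contains 1, so (3,2) = 2.
Column 3 now contains 3, which forces (3,3) = 4.
The 4 cells of cage c must have product 60; hence (3,4) = 5.
Row 3 already has 4, so (3,5) = 3.
3 is placed in row 4, so (4,1) = 2.
Column 4 now contains 2, so (4,4) = 1.
Row 5 now contains 2, leaving (5,1) = 3.
3 is placed in column 5, leaving (5,5) = 4.
The full grid is 4 5 2 3 1 / 5 3 1 4 2 / 1 2 4 5 3 / 2 4 3 1 5 / 3 1 5 2 4.

3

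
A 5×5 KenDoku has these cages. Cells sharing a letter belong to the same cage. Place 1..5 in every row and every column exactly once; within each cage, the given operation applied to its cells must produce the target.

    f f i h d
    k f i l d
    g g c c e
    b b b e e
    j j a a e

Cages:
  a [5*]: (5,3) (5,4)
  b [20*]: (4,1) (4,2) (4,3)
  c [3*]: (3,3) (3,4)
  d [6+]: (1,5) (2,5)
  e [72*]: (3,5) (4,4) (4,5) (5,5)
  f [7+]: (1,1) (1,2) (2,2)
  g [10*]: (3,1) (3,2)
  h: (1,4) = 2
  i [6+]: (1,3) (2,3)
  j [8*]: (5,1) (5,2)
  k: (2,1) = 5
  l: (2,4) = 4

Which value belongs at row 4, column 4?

Cage h is a single given cell; hence (1,4) = 2.
K is a freebie, so (2,1) = 5.
Cage l is a single given cell, leaving (2,4) = 4.
Column 1 now contains 5, leaving (3,1) = 2.
2 is placed in row 3, leaving (3,2) = 5.
Cage e has product 72; hence (4,4) = 3.
Column 1 now contains 2; hence (5,1) = 4.
Row 5 already has 4; hence (5,2) = 2.
Row 5 already has 2; hence (5,5) = 3.
Cage f needs sum 7; hence (1,1) = 3.
Cage f has sum 7, which forces (1,2) = 1.
The 3 cells of cage f must have sum 7, leaving (2,2) = 3.
Cage c's pair has product 3, leaving (3,3) = 3.
Column 4 now contains 3, so (3,4) = 1.
Column 5 now contains 3, so (3,5) = 4.
Column 1 now contains 4, which forces (4,1) = 1.
Cage b has product 20, leaving (4,2) = 4.
Cage b has product 20; hence (4,3) = 5.
Cage e needs product 72; hence (4,5) = 2.
Column 3 now contains 5; hence (5,3) = 1.
Column 4 already has 1; hence (5,4) = 5.
Column 3 now contains 5; hence (1,3) = 4.
Column 5 already has 4, which forces (1,5) = 5.
Column 3 already has 1, which forces (2,3) = 2.
2 is placed in column 5, which forces (2,5) = 1.
Filled in: 3 1 4 2 5 / 5 3 2 4 1 / 2 5 3 1 4 / 1 4 5 3 2 / 4 2 1 5 3.

3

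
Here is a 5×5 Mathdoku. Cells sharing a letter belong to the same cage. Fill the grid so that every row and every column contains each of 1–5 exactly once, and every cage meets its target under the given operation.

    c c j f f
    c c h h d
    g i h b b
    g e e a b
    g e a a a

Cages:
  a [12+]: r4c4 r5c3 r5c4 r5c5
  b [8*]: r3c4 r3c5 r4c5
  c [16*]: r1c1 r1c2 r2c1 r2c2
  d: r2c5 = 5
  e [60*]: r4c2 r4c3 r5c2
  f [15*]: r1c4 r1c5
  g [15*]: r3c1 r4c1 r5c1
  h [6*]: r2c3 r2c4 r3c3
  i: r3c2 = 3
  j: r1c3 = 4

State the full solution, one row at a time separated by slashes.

Cage j is given, so r1c3 = 4.
Cage d is given; hence r2c5 = 5.
Cage i is given, leaving r3c2 = 3.
Cage f's pair has product 15, leaving r1c4 = 5.
Column 5 already has 5, leaving r1c5 = 3.
Cage e has product 60, which forces r4c3 = 3.
Cage h has product 6, which forces r2c4 = 3.
The 3 cells of cage g must have product 15; hence r5c1 = 3.
The 4 cells of cage a must have sum 12, which forces r5c3 = 5.
Cage e has product 60, leaving r4c2 = 5.
5 is placed in row 5, so r5c2 = 4.
Cage c has product 16; hence r1c1 = 2.
The 4 cells of cage c must have product 16, which forces r1c2 = 1.
The 4 cells of cage c must have product 16, leaving r2c1 = 4.
4 is placed in column 2; hence r2c2 = 2.
2 is placed in row 2; hence r2c3 = 1.
The 3 cells of cage g must have product 15, which forces r3c1 = 5.
1 is placed in column 3, leaving r3c3 = 2.
5 is placed in row 4, leaving r4c1 = 1.
Cage a has sum 12; hence r4c4 = 4.
Row 4 already has 4; hence r4c5 = 2.
Column 5 now contains 2, so r5c5 = 1.
4 is placed in column 4, leaving r3c4 = 1.
Column 5 now contains 1, leaving r3c5 = 4.
Row 5 now contains 1, which forces r5c4 = 2.

2 1 4 5 3 / 4 2 1 3 5 / 5 3 2 1 4 / 1 5 3 4 2 / 3 4 5 2 1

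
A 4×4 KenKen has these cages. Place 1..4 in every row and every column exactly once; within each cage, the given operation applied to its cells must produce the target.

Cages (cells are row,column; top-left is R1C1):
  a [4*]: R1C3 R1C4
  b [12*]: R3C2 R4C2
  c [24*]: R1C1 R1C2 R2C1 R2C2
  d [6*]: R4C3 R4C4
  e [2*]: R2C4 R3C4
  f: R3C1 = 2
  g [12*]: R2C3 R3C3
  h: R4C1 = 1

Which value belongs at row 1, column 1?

3

F is a freebie; hence R3C1 = 2.
2 is placed in row 3, so R3C4 = 1.
H is a freebie, so R4C1 = 1.
Cage a needs two cells with product 4, leaving R1C3 = 1.
1 is placed in column 4, leaving R1C4 = 4.
1 is placed in column 4; hence R2C4 = 2.
2 is placed in column 4, so R4C4 = 3.
Row 1 already has 4, so R1C1 = 3.
1 is placed in row 1, leaving R1C2 = 2.
Cage c has product 24, so R2C1 = 4.
2 is placed in row 2, leaving R2C2 = 1.
Row 2 now contains 4, leaving R2C3 = 3.
Cage b's pair has product 12, so R3C2 = 3.
Column 3 already has 3, which forces R3C3 = 4.
Row 4 now contains 3, leaving R4C2 = 4.
Row 4 now contains 3; hence R4C3 = 2.
Filled in: 3 2 1 4 / 4 1 3 2 / 2 3 4 1 / 1 4 2 3.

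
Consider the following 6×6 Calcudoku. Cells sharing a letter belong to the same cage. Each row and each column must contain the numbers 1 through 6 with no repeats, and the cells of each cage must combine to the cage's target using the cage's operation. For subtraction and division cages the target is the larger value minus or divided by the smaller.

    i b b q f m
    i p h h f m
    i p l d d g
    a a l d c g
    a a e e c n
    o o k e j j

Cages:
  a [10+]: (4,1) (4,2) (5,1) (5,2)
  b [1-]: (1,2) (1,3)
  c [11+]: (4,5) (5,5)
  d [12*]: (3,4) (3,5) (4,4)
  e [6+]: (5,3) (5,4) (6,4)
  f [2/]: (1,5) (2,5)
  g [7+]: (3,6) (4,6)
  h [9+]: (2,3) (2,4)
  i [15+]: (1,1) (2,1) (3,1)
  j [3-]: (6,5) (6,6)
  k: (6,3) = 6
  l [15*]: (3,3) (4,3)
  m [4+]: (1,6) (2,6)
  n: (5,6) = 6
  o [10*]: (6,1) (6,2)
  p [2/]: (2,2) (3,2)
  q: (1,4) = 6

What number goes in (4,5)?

Cage q is a single given cell, which forces (1,4) = 6.
Cage n is given, so (5,6) = 6.
Cage k is given; hence (6,3) = 6.
Cage c's pair has sum 11, so (4,5) = 6.
Row 5 now contains 6; hence (5,5) = 5.
Row 6 needs a 3, and only (6,4) is open for it.
The 3 cells of cage d must have product 12, which forces (3,5) = 3.
Row 3 already has 3; hence (3,3) = 5.
Cage l needs two cells with product 15, so (4,3) = 3.
Column 3 already has 5, leaving (2,3) = 4.
Cage h needs two cells with sum 9, which forces (2,4) = 5.
Cage g's pair has sum 7, which forces (3,6) = 2.
Cage g's pair has sum 7, so (4,6) = 5.
The 3 cells of cage i must have sum 15; hence (1,1) = 5.
5 is placed in row 2, which forces (2,1) = 6.
The 3 cells of cage i must have sum 15, leaving (3,1) = 4.
Row 3 already has 4, so (3,4) = 1.
1 is placed in column 4, which forces (4,4) = 4.
1 is placed in column 4, so (5,4) = 2.
Column 1 already has 5, which forces (6,1) = 2.
2 is placed in row 6, leaving (6,2) = 5.
Cage p needs two cells with quotient 2, leaving (2,2) = 3.
3 is placed in row 2, leaving (2,6) = 1.
Row 3 now contains 1, so (3,2) = 6.
2 is placed in column 1, so (4,1) = 1.
Cage a has sum 10, which forces (4,2) = 2.
Cage a has sum 10, so (5,1) = 3.
Cage a has sum 10, which forces (5,2) = 4.
Row 5 now contains 2, which forces (5,3) = 1.
Column 6 now contains 1, leaving (6,6) = 4.
Column 2 already has 2, which forces (1,2) = 1.
Column 3 already has 1, which forces (1,3) = 2.
Row 1 already has 1, so (1,5) = 4.
Column 6 now contains 1, leaving (1,6) = 3.
Row 2 already has 1; hence (2,5) = 2.
Row 6 now contains 4; hence (6,5) = 1.
Filled in: 5 1 2 6 4 3 / 6 3 4 5 2 1 / 4 6 5 1 3 2 / 1 2 3 4 6 5 / 3 4 1 2 5 6 / 2 5 6 3 1 4.

6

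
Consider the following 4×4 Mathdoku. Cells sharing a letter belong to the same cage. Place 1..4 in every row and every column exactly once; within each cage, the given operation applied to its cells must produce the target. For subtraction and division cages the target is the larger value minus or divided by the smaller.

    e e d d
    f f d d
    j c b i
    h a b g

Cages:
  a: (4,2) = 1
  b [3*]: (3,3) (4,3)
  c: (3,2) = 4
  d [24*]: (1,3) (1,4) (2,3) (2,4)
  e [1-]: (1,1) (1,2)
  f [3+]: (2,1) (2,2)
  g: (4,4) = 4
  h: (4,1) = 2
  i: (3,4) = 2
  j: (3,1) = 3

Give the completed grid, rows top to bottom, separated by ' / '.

J is a freebie, leaving (3,1) = 3.
C is a freebie, which forces (3,2) = 4.
Row 3 now contains 3; hence (3,3) = 1.
Cage i is given, which forces (3,4) = 2.
H is a freebie, so (4,1) = 2.
A is a freebie, so (4,2) = 1.
1 is placed in column 3, so (4,3) = 3.
G is a freebie; hence (4,4) = 4.
2 is placed in column 1, leaving (2,1) = 1.
Column 2 now contains 1, which forces (2,2) = 2.
Row 2 already has 2, leaving (2,3) = 4.
1 is placed in row 2, so (2,4) = 3.
Column 1 now contains 1, so (1,1) = 4.
2 is placed in column 2, leaving (1,2) = 3.
Column 3 already has 4; hence (1,3) = 2.
Column 4 already has 3, leaving (1,4) = 1.

4 3 2 1 / 1 2 4 3 / 3 4 1 2 / 2 1 3 4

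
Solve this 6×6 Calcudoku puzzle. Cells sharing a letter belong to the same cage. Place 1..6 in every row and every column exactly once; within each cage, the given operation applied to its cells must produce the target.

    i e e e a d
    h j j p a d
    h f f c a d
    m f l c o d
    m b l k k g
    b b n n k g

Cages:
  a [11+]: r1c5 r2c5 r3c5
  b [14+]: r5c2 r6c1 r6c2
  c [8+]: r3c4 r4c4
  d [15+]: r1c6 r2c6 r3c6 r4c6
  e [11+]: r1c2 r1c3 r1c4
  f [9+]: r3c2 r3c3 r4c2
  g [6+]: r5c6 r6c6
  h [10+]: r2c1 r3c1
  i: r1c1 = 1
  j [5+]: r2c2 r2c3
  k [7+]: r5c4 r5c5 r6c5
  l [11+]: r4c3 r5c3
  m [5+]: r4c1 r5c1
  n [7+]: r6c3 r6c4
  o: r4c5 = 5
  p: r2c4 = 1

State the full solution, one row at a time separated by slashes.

Cage i is given, which forces r1c1 = 1.
Cage p is a single given cell, which forces r2c4 = 1.
Cage o is given, which forces r4c5 = 5.
Row 4 already has 5, leaving r4c3 = 6.
Cage l's pair has sum 11; hence r5c3 = 5.
The only place for 5 in row 2 is r2c6.
The only place for 4 in row 4 is r4c2.
Row 3 needs a 5, and only r3c4 is open for it.
The two cells of cage c must have sum 8, leaving r4c4 = 3.
3 is placed in row 4, leaving r4c6 = 1.
3 is placed in row 4; hence r4c1 = 2.
Cage m needs two cells with sum 5, leaving r5c1 = 3.
3 is placed in row 5, leaving r5c2 = 6.
Row 1 needs a 5, and only r1c2 is open for it.
In row 5, 1 can only go at r5c5, so r5c5 = 1.
The only place for 4 in row 2 is r2c1.
Column 1 already has 4, so r3c1 = 6.
Row 3 already has 6, leaving r3c6 = 3.
Column 1 already has 6, so r6c1 = 5.
Column 6 already has 3, leaving r1c6 = 6.
Cage f has sum 9, which forces r3c2 = 1.
The 3 cells of cage f must have sum 9, so r3c3 = 4.
3 is placed in row 3; hence r3c5 = 2.
Cage b needs sum 14, leaving r6c2 = 3.
3 is placed in row 6; hence r6c3 = 1.
Column 5 now contains 2, leaving r6c5 = 4.
Row 6 already has 4, so r6c6 = 2.
Column 3 now contains 4; hence r1c3 = 2.
The 3 cells of cage e must have sum 11, which forces r1c4 = 4.
Row 1 now contains 6, which forces r1c5 = 3.
Column 2 already has 3, which forces r2c2 = 2.
The two cells of cage j must have sum 5, leaving r2c3 = 3.
Cage a needs sum 11, so r2c5 = 6.
Cage k needs sum 7, so r5c4 = 2.
Column 6 now contains 2, which forces r5c6 = 4.
Row 6 already has 4, which forces r6c4 = 6.

1 5 2 4 3 6 / 4 2 3 1 6 5 / 6 1 4 5 2 3 / 2 4 6 3 5 1 / 3 6 5 2 1 4 / 5 3 1 6 4 2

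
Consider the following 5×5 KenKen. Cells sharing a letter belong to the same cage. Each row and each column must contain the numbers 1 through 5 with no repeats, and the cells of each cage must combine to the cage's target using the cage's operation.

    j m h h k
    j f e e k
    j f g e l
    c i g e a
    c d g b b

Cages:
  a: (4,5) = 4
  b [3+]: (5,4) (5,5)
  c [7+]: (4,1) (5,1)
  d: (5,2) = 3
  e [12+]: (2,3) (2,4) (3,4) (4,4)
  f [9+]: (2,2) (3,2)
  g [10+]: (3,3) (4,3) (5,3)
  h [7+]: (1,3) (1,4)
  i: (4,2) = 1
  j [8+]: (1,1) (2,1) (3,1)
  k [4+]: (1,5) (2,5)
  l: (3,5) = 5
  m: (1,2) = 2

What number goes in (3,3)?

Cage m is given, which forces (1,2) = 2.
L is a freebie, which forces (3,5) = 5.
I is a freebie, leaving (4,2) = 1.
A is a freebie, which forces (4,5) = 4.
Cage d is a single given cell, so (5,2) = 3.
Cage f needs two cells with sum 9; hence (2,2) = 5.
Row 3 already has 5, leaving (3,2) = 4.
The only place for 5 in row 1 is (1,1).
The two cells of cage c must have sum 7, leaving (4,1) = 3.
The two cells of cage c must have sum 7, leaving (5,1) = 4.
Cage g needs sum 10, leaving (3,3) = 3.
3 is placed in column 3, so (1,3) = 4.
The two cells of cage h must have sum 7, leaving (1,4) = 3.
Row 1 already has 3, leaving (1,5) = 1.
1 is placed in column 5; hence (2,5) = 3.
Cage e needs sum 12, so (4,4) = 5.
1 is placed in column 5, leaving (5,5) = 2.
Cage e has sum 12, leaving (2,4) = 4.
5 is placed in row 4, leaving (4,3) = 2.
Row 5 already has 2, leaving (5,3) = 5.
Row 5 already has 2, so (5,4) = 1.
Column 3 now contains 2, leaving (2,3) = 1.
Column 4 now contains 1, which forces (3,4) = 2.
Row 2 now contains 1, which forces (2,1) = 2.
2 is placed in row 3, leaving (3,1) = 1.
The full grid is 5 2 4 3 1 / 2 5 1 4 3 / 1 4 3 2 5 / 3 1 2 5 4 / 4 3 5 1 2.

3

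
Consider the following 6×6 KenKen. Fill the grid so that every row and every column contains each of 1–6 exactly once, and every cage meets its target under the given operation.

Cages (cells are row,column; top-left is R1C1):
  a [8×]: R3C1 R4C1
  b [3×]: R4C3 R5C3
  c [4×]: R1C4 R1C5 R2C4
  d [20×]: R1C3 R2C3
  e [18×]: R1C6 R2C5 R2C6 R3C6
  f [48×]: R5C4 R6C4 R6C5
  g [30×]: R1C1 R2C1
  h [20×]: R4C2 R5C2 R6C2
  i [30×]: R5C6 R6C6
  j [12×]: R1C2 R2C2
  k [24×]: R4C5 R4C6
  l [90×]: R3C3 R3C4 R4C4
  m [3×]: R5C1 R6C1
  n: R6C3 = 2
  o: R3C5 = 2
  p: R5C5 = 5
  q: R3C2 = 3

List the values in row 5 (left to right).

1 4 3 2 5 6

Q is a freebie, which forces R3C2 = 3.
Cage o is a single given cell, which forces R3C5 = 2.
Cage p is a single given cell, leaving R5C5 = 5.
Row 5 already has 5; hence R5C6 = 6.
Cage n is a single given cell, leaving R6C3 = 2.
Column 6 now contains 6, leaving R6C6 = 5.
The 3 cells of cage c must have product 4, so R1C4 = 4.
2 is placed in column 5, so R1C5 = 1.
Cage e needs product 18; hence R1C6 = 3.
The 3 cells of cage c must have product 4; hence R2C4 = 1.
The 4 cells of cage e must have product 18, which forces R2C5 = 3.
Cage e needs product 18, leaving R2C6 = 2.
2 is placed in row 3, leaving R3C1 = 4.
Column 6 now contains 6, which forces R3C6 = 1.
The two cells of cage a must have product 8, leaving R4C1 = 2.
Cage h has product 20, so R4C2 = 5.
Cage l needs product 90, so R4C4 = 3.
Cage k's pair has product 24, so R4C5 = 6.
Column 6 now contains 6, so R4C6 = 4.
Column 4 now contains 4, leaving R5C4 = 2.
3 is placed in column 4, leaving R6C4 = 6.
Column 5 already has 6; hence R6C5 = 4.
Cage j needs two cells with product 12, so R1C2 = 2.
Row 1 now contains 4, leaving R1C3 = 5.
Row 2 already has 2; hence R2C2 = 6.
Cage d needs two cells with product 20, so R2C3 = 4.
Cage l has product 90, leaving R3C3 = 6.
Column 4 already has 6, which forces R3C4 = 5.
3 is placed in row 4, which forces R4C3 = 1.
Cage h needs product 20, so R5C2 = 4.
Cage b needs two cells with product 3, leaving R5C3 = 3.
Row 6 already has 4, which forces R6C2 = 1.
5 is placed in row 1; hence R1C1 = 6.
6 is placed in row 2, so R2C1 = 5.
Row 5 now contains 3; hence R5C1 = 1.
1 is placed in row 6; hence R6C1 = 3.
The full grid is 6 2 5 4 1 3 / 5 6 4 1 3 2 / 4 3 6 5 2 1 / 2 5 1 3 6 4 / 1 4 3 2 5 6 / 3 1 2 6 4 5.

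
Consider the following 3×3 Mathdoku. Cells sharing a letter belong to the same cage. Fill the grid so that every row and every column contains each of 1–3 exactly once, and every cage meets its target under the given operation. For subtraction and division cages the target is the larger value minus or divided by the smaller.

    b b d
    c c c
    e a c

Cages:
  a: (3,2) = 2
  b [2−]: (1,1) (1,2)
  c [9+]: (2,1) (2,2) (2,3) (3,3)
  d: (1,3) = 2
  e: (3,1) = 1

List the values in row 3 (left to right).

Cage d is given, leaving (1,3) = 2.
Column 3 now contains 2, which forces (2,3) = 1.
Cage e is given; hence (3,1) = 1.
Cage a is given; hence (3,2) = 2.
Cage c needs sum 9, leaving (3,3) = 3.
Column 1 now contains 1, which forces (1,1) = 3.
The two cells of cage b must have difference 2, which forces (1,2) = 1.
Cage c needs sum 9, leaving (2,1) = 2.
Column 2 already has 2, which forces (2,2) = 3.
The full grid is 3 1 2 / 2 3 1 / 1 2 3.

1 2 3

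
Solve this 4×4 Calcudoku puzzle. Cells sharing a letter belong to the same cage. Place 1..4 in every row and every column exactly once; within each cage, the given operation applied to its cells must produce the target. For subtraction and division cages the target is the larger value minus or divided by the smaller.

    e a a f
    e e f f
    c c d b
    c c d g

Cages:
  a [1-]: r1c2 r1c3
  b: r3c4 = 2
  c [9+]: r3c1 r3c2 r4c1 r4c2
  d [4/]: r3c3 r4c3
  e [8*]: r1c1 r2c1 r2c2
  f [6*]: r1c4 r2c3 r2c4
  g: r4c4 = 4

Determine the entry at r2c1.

Cage b is given, which forces r3c4 = 2.
Cage g is given, which forces r4c4 = 4.
Cage f has product 6, which forces r2c3 = 2.
Cage d needs two cells with quotient 4, leaving r3c3 = 4.
Row 4 now contains 4, which forces r4c3 = 1.
Cage e needs product 8; hence r1c1 = 2.
2 is placed in row 1, which forces r1c2 = 4.
Column 3 now contains 1; hence r1c3 = 3.
Row 1 already has 3; hence r1c4 = 1.
Column 2 already has 4, leaving r2c2 = 1.
Column 4 already has 1, which forces r2c4 = 3.
1 is placed in column 2, so r3c2 = 3.
2 is placed in column 1, so r4c1 = 3.
Column 2 already has 3, so r4c2 = 2.
Row 2 now contains 1, which forces r2c1 = 4.
Row 3 now contains 3, so r3c1 = 1.
Filled in: 2 4 3 1 / 4 1 2 3 / 1 3 4 2 / 3 2 1 4.

4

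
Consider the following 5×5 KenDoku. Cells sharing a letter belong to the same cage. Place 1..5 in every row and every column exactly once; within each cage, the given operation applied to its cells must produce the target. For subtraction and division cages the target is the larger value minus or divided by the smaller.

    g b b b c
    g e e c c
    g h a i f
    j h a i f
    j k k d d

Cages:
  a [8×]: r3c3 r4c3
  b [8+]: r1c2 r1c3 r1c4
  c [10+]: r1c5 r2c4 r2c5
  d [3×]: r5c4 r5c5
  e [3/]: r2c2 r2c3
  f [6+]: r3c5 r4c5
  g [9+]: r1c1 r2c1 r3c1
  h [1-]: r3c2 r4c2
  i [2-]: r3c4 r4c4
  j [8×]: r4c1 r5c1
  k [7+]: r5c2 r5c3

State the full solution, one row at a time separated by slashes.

In row 5, 4 can only go at r5c1, so r5c1 = 4.
Cage g needs sum 9, so r2c1 = 5.
Column 1 already has 4; hence r4c1 = 2.
Row 4 already has 2, so r4c3 = 4.
Cage c has sum 10, leaving r1c5 = 4.
Cage c has sum 10; hence r2c4 = 4.
Cage c needs sum 10; hence r2c5 = 2.
Column 3 already has 4, which forces r3c3 = 2.
Column 3 already has 2, so r5c3 = 5.
The 3 cells of cage b must have sum 8, so r1c3 = 1.
Column 3 now contains 1, leaving r2c3 = 3.
Row 3 already has 2, so r3c2 = 4.
Row 5 now contains 5; hence r5c2 = 2.
1 is placed in row 1, leaving r1c1 = 3.
Column 2 already has 2, so r1c2 = 5.
Cage b needs sum 8, which forces r1c4 = 2.
3 is placed in row 2, which forces r2c2 = 1.
The 3 cells of cage g must have sum 9, so r3c1 = 1.
Row 3 already has 1; hence r3c5 = 5.
5 is placed in column 2, so r4c2 = 3.
5 is placed in column 5; hence r4c5 = 1.
Column 5 already has 1; hence r5c5 = 3.
5 is placed in row 3, so r3c4 = 3.
1 is placed in row 4, leaving r4c4 = 5.
3 is placed in row 5, which forces r5c4 = 1.

3 5 1 2 4 / 5 1 3 4 2 / 1 4 2 3 5 / 2 3 4 5 1 / 4 2 5 1 3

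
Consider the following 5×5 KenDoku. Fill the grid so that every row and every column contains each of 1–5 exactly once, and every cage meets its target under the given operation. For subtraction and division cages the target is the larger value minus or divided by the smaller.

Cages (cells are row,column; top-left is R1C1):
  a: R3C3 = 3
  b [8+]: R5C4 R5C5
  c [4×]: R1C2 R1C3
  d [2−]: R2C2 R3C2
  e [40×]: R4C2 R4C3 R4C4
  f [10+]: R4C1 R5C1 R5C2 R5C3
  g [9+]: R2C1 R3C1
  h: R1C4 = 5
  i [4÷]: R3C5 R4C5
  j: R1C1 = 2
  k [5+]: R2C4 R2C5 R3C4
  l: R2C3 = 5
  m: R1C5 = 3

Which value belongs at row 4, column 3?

2

Cage j is a single given cell, so R1C1 = 2.
H is a freebie, so R1C4 = 5.
Cage m is a single given cell, leaving R1C5 = 3.
Cage l is a single given cell, which forces R2C3 = 5.
A is a freebie, leaving R3C3 = 3.
Column 4 already has 5; hence R5C4 = 3.
Column 5 already has 3, leaving R5C5 = 5.
5 is placed in row 2, so R2C1 = 4.
Column 4 now contains 3, leaving R2C4 = 1.
Cage k needs sum 5, which forces R2C5 = 2.
The two cells of cage g must have sum 9, which forces R3C1 = 5.
Cage k needs sum 5, which forces R3C4 = 2.
Cage f has sum 10, so R4C1 = 3.
The 3 cells of cage e must have product 40, so R4C2 = 5.
2 is placed in column 4; hence R4C4 = 4.
Row 4 already has 4, which forces R4C5 = 1.
Column 1 already has 4, so R5C1 = 1.
Row 2 now contains 2, which forces R2C2 = 3.
The two cells of cage d must have difference 2; hence R3C2 = 1.
1 is placed in column 5, which forces R3C5 = 4.
Row 4 already has 4, which forces R4C3 = 2.
Column 3 now contains 2, leaving R5C3 = 4.
Column 2 now contains 1; hence R1C2 = 4.
Column 3 now contains 4, so R1C3 = 1.
Row 5 already has 4, leaving R5C2 = 2.
Completed grid: 2 4 1 5 3 / 4 3 5 1 2 / 5 1 3 2 4 / 3 5 2 4 1 / 1 2 4 3 5.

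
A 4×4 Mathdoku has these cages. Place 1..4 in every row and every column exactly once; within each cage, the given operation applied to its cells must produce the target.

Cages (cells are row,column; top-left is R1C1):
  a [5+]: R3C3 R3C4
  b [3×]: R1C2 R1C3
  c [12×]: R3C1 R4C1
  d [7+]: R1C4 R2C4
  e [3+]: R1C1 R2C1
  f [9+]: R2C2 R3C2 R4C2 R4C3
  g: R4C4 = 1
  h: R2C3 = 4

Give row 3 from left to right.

Cage h is given; hence R2C3 = 4.
Row 2 already has 4; hence R2C4 = 3.
G is a freebie; hence R4C4 = 1.
Column 4 already has 3; hence R1C4 = 4.
Column 4 now contains 4, leaving R3C4 = 2.
Cage a needs two cells with sum 5, so R3C3 = 3.
3 is placed in column 3; hence R4C3 = 2.
The two cells of cage b must have product 3, leaving R1C2 = 3.
3 is placed in column 3, leaving R1C3 = 1.
The 4 cells of cage f must have sum 9, leaving R2C2 = 2.
Row 3 now contains 3, so R3C1 = 4.
Row 3 now contains 3, so R3C2 = 1.
Cage c's pair has product 12, which forces R4C1 = 3.
2 is placed in row 4, leaving R4C2 = 4.
Row 1 now contains 1; hence R1C1 = 2.
2 is placed in row 2, so R2C1 = 1.
The full grid is 2 3 1 4 / 1 2 4 3 / 4 1 3 2 / 3 4 2 1.

4 1 3 2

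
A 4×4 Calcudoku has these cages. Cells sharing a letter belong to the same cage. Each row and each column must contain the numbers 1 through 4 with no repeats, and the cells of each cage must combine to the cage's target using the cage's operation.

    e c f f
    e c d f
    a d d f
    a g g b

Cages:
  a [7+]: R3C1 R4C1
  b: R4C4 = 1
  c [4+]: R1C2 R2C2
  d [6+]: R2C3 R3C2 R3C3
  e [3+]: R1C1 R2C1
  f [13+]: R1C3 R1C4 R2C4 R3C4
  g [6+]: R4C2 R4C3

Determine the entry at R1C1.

Cage f needs sum 13; hence R1C3 = 4.
Column 3 now contains 4, which forces R4C3 = 2.
B is a freebie; hence R4C4 = 1.
Cage d needs sum 6, which forces R3C2 = 2.
Row 4 already has 2, which forces R4C2 = 4.
Cage a needs two cells with sum 7; hence R3C1 = 4.
Row 3 already has 4, leaving R3C4 = 3.
Row 4 now contains 4, which forces R4C1 = 3.
Column 4 now contains 3, leaving R1C4 = 2.
The 3 cells of cage d must have sum 6, leaving R2C3 = 3.
Cage f needs sum 13; hence R2C4 = 4.
Row 3 now contains 3, so R3C3 = 1.
Row 1 now contains 2; hence R1C1 = 1.
Cage c's pair has sum 4, which forces R1C2 = 3.
Cage e's pair has sum 3, so R2C1 = 2.
Row 2 now contains 3, which forces R2C2 = 1.
Filled in: 1 3 4 2 / 2 1 3 4 / 4 2 1 3 / 3 4 2 1.

1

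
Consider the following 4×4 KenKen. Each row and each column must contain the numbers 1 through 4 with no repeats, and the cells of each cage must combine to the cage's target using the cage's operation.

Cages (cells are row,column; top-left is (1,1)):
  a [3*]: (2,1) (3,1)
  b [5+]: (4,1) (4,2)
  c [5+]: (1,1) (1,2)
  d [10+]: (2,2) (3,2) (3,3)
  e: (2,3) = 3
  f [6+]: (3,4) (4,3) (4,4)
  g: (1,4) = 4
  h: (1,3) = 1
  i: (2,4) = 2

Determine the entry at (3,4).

1

Cage h is given, which forces (1,3) = 1.
Cage g is given, so (1,4) = 4.
Cage e is a single given cell, which forces (2,3) = 3.
Cage i is given, so (2,4) = 2.
3 is placed in column 3, which forces (3,3) = 4.
3 is placed in column 3; hence (4,3) = 2.
Row 2 now contains 3, which forces (2,1) = 1.
Row 2 now contains 3, so (2,2) = 4.
Cage a needs two cells with product 3; hence (3,1) = 3.
Row 3 already has 4, leaving (3,2) = 2.
Row 3 now contains 3, leaving (3,4) = 1.
Column 1 now contains 1, so (4,1) = 4.
Column 2 now contains 4; hence (4,2) = 1.
1 is placed in column 4; hence (4,4) = 3.
3 is placed in column 1, so (1,1) = 2.
Column 2 already has 2, so (1,2) = 3.
Completed grid: 2 3 1 4 / 1 4 3 2 / 3 2 4 1 / 4 1 2 3.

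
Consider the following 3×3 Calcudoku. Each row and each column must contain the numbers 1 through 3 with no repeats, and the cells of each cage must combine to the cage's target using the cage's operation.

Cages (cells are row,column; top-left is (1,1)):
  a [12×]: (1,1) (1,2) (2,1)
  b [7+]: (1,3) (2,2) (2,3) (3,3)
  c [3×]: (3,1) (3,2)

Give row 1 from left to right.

Cage a needs product 12, so (1,1) = 3.
Cage a has product 12, so (1,2) = 2.
Row 1 now contains 2, so (1,3) = 1.
Cage a needs product 12, so (2,1) = 2.
The 4 cells of cage b must have sum 7, so (2,2) = 1.
Row 2 already has 2, leaving (2,3) = 3.
Column 1 already has 3, leaving (3,1) = 1.
Column 2 now contains 1, leaving (3,2) = 3.
Column 3 already has 3, which forces (3,3) = 2.
Filled in: 3 2 1 / 2 1 3 / 1 3 2.

3 2 1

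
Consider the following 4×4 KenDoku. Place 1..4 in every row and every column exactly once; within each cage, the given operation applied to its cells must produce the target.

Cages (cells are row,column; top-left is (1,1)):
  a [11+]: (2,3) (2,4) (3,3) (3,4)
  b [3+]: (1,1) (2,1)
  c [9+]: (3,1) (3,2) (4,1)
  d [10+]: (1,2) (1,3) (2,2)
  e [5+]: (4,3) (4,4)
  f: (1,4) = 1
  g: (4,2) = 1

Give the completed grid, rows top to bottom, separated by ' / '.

F is a freebie, which forces (1,4) = 1.
Cage g is a single given cell, which forces (4,2) = 1.
Row 1 already has 1, leaving (1,1) = 2.
2 is placed in row 1, so (1,2) = 4.
4 is placed in row 1, which forces (1,3) = 3.
Cage b needs two cells with sum 3; hence (2,1) = 1.
Column 2 already has 4, which forces (2,2) = 3.
Column 2 already has 3, leaving (3,2) = 2.
Column 3 now contains 3, so (4,3) = 2.
2 is placed in row 4, leaving (4,4) = 3.
Column 3 already has 2; hence (2,3) = 4.
Cage a has sum 11, which forces (2,4) = 2.
Cage c needs sum 9; hence (3,1) = 3.
Cage a has sum 11, which forces (3,3) = 1.
Column 4 already has 3, so (3,4) = 4.
3 is placed in row 4, so (4,1) = 4.

2 4 3 1 / 1 3 4 2 / 3 2 1 4 / 4 1 2 3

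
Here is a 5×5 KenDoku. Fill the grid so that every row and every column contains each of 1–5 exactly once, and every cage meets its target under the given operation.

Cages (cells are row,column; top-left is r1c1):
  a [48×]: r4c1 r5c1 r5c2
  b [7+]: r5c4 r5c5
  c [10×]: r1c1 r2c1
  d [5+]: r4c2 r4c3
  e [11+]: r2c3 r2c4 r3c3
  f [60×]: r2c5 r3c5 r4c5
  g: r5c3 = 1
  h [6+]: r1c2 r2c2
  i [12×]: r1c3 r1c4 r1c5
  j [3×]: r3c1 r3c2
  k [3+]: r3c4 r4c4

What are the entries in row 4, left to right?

The 3 cells of cage a must have product 48, so r4c1 = 4.
Cage a has product 48, so r5c1 = 3.
Cage a has product 48, so r5c2 = 4.
G is a freebie, leaving r5c3 = 1.
Column 1 already has 3, which forces r3c1 = 1.
Cage j's pair has product 3; hence r3c2 = 3.
Row 3 already has 1, which forces r3c4 = 2.
Column 2 now contains 3, which forces r4c2 = 2.
2 is placed in row 4, which forces r4c3 = 3.
2 is placed in column 4; hence r4c4 = 1.
3 is placed in row 4; hence r4c5 = 5.
2 is placed in column 4; hence r5c4 = 5.
Column 5 now contains 5, which forces r5c5 = 2.
3 is placed in column 3, which forces r1c3 = 4.
Cage i has product 12, which forces r1c4 = 3.
The 3 cells of cage i must have product 12; hence r1c5 = 1.
The 3 cells of cage e must have sum 11, which forces r2c3 = 2.
Cage e has sum 11, leaving r2c4 = 4.
Cage f needs product 60, which forces r2c5 = 3.
Cage e needs sum 11, so r3c3 = 5.
Column 5 now contains 5, leaving r3c5 = 4.
The two cells of cage c must have product 10, which forces r1c1 = 2.
Row 1 already has 1, so r1c2 = 5.
Row 2 now contains 2; hence r2c1 = 5.
Cage h's pair has sum 6, leaving r2c2 = 1.
Filled in: 2 5 4 3 1 / 5 1 2 4 3 / 1 3 5 2 4 / 4 2 3 1 5 / 3 4 1 5 2.

4 2 3 1 5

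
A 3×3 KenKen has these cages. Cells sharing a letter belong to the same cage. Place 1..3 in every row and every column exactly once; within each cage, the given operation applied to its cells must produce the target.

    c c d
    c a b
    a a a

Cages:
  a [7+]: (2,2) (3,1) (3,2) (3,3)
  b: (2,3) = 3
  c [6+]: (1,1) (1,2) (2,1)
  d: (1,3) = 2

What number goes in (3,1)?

3

Cage d is a single given cell, which forces (1,3) = 2.
The 4 cells of cage a must have sum 7, so (2,2) = 1.
B is a freebie; hence (2,3) = 3.
Column 3 now contains 3, leaving (3,3) = 1.
Cage c needs sum 6, so (1,1) = 1.
Column 2 now contains 1, so (1,2) = 3.
Row 2 now contains 3; hence (2,1) = 2.
Column 1 now contains 2, which forces (3,1) = 3.
Column 2 now contains 3, which forces (3,2) = 2.
Filled in: 1 3 2 / 2 1 3 / 3 2 1.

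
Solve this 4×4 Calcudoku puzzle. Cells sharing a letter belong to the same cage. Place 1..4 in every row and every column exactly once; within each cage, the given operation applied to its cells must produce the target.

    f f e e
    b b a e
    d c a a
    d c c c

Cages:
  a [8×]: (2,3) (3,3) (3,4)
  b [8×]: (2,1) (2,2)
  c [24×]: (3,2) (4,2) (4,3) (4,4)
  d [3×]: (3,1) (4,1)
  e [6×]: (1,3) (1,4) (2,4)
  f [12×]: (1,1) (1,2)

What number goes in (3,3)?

Row 2 needs a 3, and only (2,4) is open for it.
Row 2 needs a 1, and only (2,3) is open for it.
Column 3 already has 1, which forces (1,3) = 2.
Cage e has product 6, which forces (1,4) = 1.
Column 3 already has 2, leaving (3,3) = 4.
Row 3 already has 4, so (3,4) = 2.
Column 3 already has 4, so (4,3) = 3.
Column 4 now contains 2; hence (4,4) = 4.
Cage d needs two cells with product 3, which forces (3,1) = 3.
Cage c needs product 24, which forces (3,2) = 1.
Row 4 now contains 3, which forces (4,1) = 1.
Cage c needs product 24, which forces (4,2) = 2.
Column 1 now contains 3, which forces (1,1) = 4.
Cage f needs two cells with product 12, so (1,2) = 3.
Cage b needs two cells with product 8, which forces (2,1) = 2.
Column 2 already has 2, which forces (2,2) = 4.
Completed grid: 4 3 2 1 / 2 4 1 3 / 3 1 4 2 / 1 2 3 4.

4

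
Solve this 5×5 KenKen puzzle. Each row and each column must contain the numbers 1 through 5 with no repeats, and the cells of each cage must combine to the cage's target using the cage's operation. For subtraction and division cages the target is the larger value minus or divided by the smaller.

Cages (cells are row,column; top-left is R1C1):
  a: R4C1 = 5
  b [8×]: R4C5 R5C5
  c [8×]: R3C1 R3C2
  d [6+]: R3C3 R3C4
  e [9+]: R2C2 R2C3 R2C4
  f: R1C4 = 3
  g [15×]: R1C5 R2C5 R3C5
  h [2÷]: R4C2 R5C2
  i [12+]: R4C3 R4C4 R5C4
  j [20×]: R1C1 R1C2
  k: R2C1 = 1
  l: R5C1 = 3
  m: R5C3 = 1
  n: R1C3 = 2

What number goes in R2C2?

3

Cage n is given, leaving R1C3 = 2.
Cage f is a single given cell, which forces R1C4 = 3.
Cage k is given, so R2C1 = 1.
A is a freebie, so R4C1 = 5.
Cage l is given, so R5C1 = 3.
Cage m is given; hence R5C3 = 1.
Column 1 now contains 5, so R1C1 = 4.
Cage j needs two cells with product 20, so R1C2 = 5.
Row 1 already has 5, which forces R1C5 = 1.
Column 1 now contains 4, leaving R3C1 = 2.
2 is placed in row 3; hence R3C2 = 4.
Row 3 now contains 4, so R3C3 = 5.
2 is placed in row 3, which forces R3C4 = 1.
Row 3 now contains 5, which forces R3C5 = 3.
Cage i needs sum 12, which forces R4C3 = 3.
Cage i needs sum 12, so R4C4 = 4.
Row 4 already has 4, leaving R4C5 = 2.
4 is placed in column 2; hence R5C2 = 2.
The 3 cells of cage i must have sum 12, which forces R5C4 = 5.
Column 5 already has 2, which forces R5C5 = 4.
Column 2 now contains 2, which forces R2C2 = 3.
Column 3 already has 3, leaving R2C3 = 4.
Column 4 now contains 4, so R2C4 = 2.
3 is placed in column 5; hence R2C5 = 5.
Row 4 already has 2, leaving R4C2 = 1.
Completed grid: 4 5 2 3 1 / 1 3 4 2 5 / 2 4 5 1 3 / 5 1 3 4 2 / 3 2 1 5 4.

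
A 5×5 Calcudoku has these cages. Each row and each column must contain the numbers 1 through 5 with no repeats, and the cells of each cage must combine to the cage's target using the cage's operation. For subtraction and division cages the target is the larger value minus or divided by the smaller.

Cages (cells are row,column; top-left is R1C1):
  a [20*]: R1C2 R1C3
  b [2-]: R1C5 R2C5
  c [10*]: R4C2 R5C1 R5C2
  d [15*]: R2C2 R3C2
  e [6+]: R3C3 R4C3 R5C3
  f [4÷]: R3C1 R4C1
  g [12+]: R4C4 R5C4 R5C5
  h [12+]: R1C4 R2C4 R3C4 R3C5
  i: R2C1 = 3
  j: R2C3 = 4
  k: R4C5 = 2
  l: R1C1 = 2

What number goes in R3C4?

Cage l is given, so R1C1 = 2.
Cage i is a single given cell, which forces R2C1 = 3.
Row 2 now contains 3, which forces R2C2 = 5.
J is a freebie; hence R2C3 = 4.
5 is placed in column 2, leaving R3C2 = 3.
Cage k is a single given cell, leaving R4C5 = 2.
5 is placed in column 2, so R1C2 = 4.
4 is placed in column 3; hence R1C3 = 5.
Row 1 already has 5, leaving R1C4 = 1.
Cage b's pair has difference 2, so R1C5 = 3.
Column 4 now contains 1, which forces R2C4 = 2.
Column 5 already has 2; hence R2C5 = 1.
Row 4 already has 2, so R4C2 = 1.
Row 4 already has 1; hence R4C3 = 3.
Cage c needs product 10, leaving R5C1 = 5.
The 3 cells of cage c must have product 10; hence R5C2 = 2.
Row 5 now contains 2, leaving R5C3 = 1.
5 is placed in row 5, leaving R5C5 = 4.
Cage f's pair has quotient 4, leaving R3C1 = 1.
Column 3 now contains 1, leaving R3C3 = 2.
Cage h needs sum 12, which forces R3C4 = 4.
Column 5 now contains 4; hence R3C5 = 5.
Row 4 already has 1, so R4C1 = 4.
Cage g has sum 12, leaving R4C4 = 5.
Row 5 already has 4; hence R5C4 = 3.
Filled in: 2 4 5 1 3 / 3 5 4 2 1 / 1 3 2 4 5 / 4 1 3 5 2 / 5 2 1 3 4.

4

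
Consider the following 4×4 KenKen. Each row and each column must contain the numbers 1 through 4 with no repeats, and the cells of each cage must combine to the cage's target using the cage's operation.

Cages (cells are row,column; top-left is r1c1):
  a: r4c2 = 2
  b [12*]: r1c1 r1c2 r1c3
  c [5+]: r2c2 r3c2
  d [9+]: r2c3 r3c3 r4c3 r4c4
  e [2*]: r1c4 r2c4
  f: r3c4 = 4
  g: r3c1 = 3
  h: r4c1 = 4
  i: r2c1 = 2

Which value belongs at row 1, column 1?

Cage i is a single given cell, leaving r2c1 = 2.
Row 2 now contains 2, leaving r2c4 = 1.
Cage g is a single given cell, so r3c1 = 3.
F is a freebie, so r3c4 = 4.
Cage h is given, so r4c1 = 4.
Cage a is given, which forces r4c2 = 2.
Row 4 already has 2; hence r4c4 = 3.
4 is placed in column 1, leaving r1c1 = 1.
Column 4 now contains 1, so r1c4 = 2.
Cage c's pair has sum 5, so r2c2 = 4.
The 4 cells of cage d must have sum 9; hence r2c3 = 3.
Column 2 already has 2, which forces r3c2 = 1.
Cage d needs sum 9, so r3c3 = 2.
Row 4 already has 3; hence r4c3 = 1.
Column 2 already has 4; hence r1c2 = 3.
Column 3 already has 3; hence r1c3 = 4.
Completed grid: 1 3 4 2 / 2 4 3 1 / 3 1 2 4 / 4 2 1 3.

1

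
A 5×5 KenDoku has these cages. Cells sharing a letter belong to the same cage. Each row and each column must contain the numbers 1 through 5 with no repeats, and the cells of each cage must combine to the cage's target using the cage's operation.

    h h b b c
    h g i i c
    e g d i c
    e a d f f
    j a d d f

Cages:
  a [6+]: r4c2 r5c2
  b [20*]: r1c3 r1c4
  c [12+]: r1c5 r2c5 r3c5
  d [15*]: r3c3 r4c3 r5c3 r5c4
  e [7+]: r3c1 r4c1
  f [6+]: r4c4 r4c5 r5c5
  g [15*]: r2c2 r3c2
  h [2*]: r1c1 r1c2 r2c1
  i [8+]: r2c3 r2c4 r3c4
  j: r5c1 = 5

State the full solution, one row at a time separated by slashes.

The 3 cells of cage h must have product 2; hence r1c1 = 2.
Cage h needs product 2, leaving r1c2 = 1.
The 3 cells of cage h must have product 2, which forces r2c1 = 1.
Cage j is given, which forces r5c1 = 5.
5 is placed in row 5, so r5c3 = 3.
The 4 cells of cage d must have product 15, which forces r5c4 = 1.
Row 5 now contains 1, leaving r5c5 = 2.
Cage i has sum 8; hence r2c3 = 2.
The 3 cells of cage i must have sum 8; hence r2c4 = 4.
Cage i needs sum 8; hence r3c4 = 2.
Cage a's pair has sum 6, which forces r4c2 = 2.
Cage f has sum 6, which forces r4c4 = 3.
The 3 cells of cage f must have sum 6, leaving r4c5 = 1.
2 is placed in row 5, which forces r5c2 = 4.
Cage b's pair has product 20; hence r1c3 = 4.
Column 4 now contains 4, which forces r1c4 = 5.
5 is placed in row 1; hence r1c5 = 3.
Column 5 now contains 3, leaving r2c5 = 5.
The two cells of cage e must have sum 7, so r3c1 = 3.
Row 3 now contains 3, so r3c2 = 5.
Cage d has product 15; hence r3c3 = 1.
Column 5 now contains 5; hence r3c5 = 4.
3 is placed in row 4, so r4c1 = 4.
Row 4 already has 1; hence r4c3 = 5.
5 is placed in row 2, so r2c2 = 3.

2 1 4 5 3 / 1 3 2 4 5 / 3 5 1 2 4 / 4 2 5 3 1 / 5 4 3 1 2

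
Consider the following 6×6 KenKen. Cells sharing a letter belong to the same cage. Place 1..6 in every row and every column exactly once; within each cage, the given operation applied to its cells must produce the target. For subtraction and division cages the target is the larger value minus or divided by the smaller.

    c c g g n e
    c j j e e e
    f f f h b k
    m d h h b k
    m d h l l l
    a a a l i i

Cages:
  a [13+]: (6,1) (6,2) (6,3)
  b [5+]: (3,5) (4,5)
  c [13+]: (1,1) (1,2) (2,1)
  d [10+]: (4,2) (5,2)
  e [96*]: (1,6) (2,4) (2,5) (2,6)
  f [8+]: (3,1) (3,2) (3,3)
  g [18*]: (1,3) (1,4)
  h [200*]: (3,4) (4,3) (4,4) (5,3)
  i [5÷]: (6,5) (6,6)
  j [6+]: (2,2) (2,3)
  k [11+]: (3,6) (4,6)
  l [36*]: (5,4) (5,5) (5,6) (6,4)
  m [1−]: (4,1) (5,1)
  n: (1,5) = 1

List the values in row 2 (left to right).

6 5 1 3 4 2

Cage n is given; hence (1,5) = 1.
Column 5 already has 1, which forces (6,5) = 5.
5 is placed in row 6, leaving (6,6) = 1.
The 4 cells of cage l must have product 36, leaving (5,4) = 1.
Row 3 needs a 6, and only (3,6) is open for it.
Column 6 already has 6, so (4,6) = 5.
The 4 cells of cage h must have product 200, which forces (3,4) = 5.
Cage h has product 200; hence (5,3) = 5.
The only place for 1 in row 2 is (2,3).
The two cells of cage j must have sum 6; hence (2,2) = 5.
Row 1 needs a 5, and only (1,1) is open for it.
Row 3 needs a 2, and only (3,5) is open for it.
2 is placed in column 5, which forces (4,5) = 3.
The only place for 1 in row 4 is (4,1).
Cage f has sum 8, which forces (3,2) = 1.
The two cells of cage m must have difference 1; hence (5,1) = 2.
2 is placed in row 5; hence (5,6) = 3.
Row 2 needs a 3, and only (2,4) is open for it.
Cage g needs two cells with product 18; hence (1,3) = 3.
Column 4 now contains 3, leaving (1,4) = 6.
Cage e needs product 96; hence (1,6) = 4.
Cage e has product 96, leaving (2,5) = 4.
Cage e needs product 96; hence (2,6) = 2.
Column 3 already has 3; hence (3,3) = 4.
Column 3 already has 4; hence (4,3) = 2.
Row 4 already has 2, which forces (4,4) = 4.
The 4 cells of cage l must have product 36, so (5,5) = 6.
Column 3 already has 4, leaving (6,3) = 6.
Column 4 now contains 3, leaving (6,4) = 2.
Row 1 now contains 4, leaving (1,2) = 2.
Row 2 already has 4; hence (2,1) = 6.
Row 3 now contains 4, so (3,1) = 3.
4 is placed in row 4, which forces (4,2) = 6.
Row 5 now contains 6; hence (5,2) = 4.
3 is placed in column 1, which forces (6,1) = 4.
Column 2 already has 4; hence (6,2) = 3.
Filled in: 5 2 3 6 1 4 / 6 5 1 3 4 2 / 3 1 4 5 2 6 / 1 6 2 4 3 5 / 2 4 5 1 6 3 / 4 3 6 2 5 1.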